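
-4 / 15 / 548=-1 / 2055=-0.00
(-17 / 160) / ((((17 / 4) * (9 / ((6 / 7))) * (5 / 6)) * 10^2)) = -1 / 35000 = -0.00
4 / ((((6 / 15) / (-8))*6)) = -40 / 3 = -13.33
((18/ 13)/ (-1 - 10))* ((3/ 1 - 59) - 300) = 6408/ 143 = 44.81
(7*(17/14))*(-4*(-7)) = 238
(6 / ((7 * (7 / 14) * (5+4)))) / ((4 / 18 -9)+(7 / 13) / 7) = -0.02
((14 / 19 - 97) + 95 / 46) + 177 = 72369 / 874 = 82.80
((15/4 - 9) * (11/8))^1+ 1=-199/32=-6.22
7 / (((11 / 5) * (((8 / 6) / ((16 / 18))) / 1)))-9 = -6.88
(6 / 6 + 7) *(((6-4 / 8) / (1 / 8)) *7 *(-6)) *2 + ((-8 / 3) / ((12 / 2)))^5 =-1745961856 / 59049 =-29568.02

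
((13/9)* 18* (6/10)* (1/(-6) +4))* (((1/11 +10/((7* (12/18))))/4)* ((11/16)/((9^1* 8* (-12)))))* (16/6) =-12857/181440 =-0.07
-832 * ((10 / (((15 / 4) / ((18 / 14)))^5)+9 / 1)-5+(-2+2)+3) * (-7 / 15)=61591536448 / 22509375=2736.26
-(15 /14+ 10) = -155 /14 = -11.07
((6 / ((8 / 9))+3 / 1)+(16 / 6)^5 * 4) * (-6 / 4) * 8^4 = -273287680 / 81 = -3373921.98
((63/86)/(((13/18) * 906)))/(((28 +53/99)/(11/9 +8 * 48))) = 7207893/476910850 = 0.02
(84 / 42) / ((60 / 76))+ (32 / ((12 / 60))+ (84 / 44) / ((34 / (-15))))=907087 / 5610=161.69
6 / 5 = 1.20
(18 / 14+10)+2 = 13.29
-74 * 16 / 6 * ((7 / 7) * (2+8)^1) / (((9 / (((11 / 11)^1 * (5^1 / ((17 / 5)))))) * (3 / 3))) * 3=-148000 / 153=-967.32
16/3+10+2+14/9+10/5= 188/9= 20.89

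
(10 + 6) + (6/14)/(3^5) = 9073/567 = 16.00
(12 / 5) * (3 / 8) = 9 / 10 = 0.90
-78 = -78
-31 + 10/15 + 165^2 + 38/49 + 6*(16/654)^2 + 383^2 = 303690401725/1746507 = 173884.45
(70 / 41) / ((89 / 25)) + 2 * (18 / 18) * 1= 9048 / 3649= 2.48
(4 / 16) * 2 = 1 / 2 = 0.50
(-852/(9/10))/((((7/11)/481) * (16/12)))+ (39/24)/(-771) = -23170770571/43176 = -536658.57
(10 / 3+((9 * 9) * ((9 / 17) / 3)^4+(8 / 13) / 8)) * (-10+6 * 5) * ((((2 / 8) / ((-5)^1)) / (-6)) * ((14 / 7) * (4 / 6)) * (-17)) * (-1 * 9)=22728344 / 191607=118.62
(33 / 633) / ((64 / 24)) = 33 / 1688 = 0.02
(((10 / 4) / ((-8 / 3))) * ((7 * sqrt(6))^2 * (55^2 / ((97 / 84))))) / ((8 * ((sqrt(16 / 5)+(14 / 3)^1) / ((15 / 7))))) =-2865121875 / 58976+245581875 * sqrt(5) / 29488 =-29958.73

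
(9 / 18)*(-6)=-3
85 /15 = 17 /3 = 5.67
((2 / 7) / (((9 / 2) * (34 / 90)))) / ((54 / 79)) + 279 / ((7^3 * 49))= 2024851 / 7714413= 0.26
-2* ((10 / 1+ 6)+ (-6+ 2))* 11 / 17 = -264 / 17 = -15.53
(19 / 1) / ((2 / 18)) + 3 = 174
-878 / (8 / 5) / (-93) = 2195 / 372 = 5.90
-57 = -57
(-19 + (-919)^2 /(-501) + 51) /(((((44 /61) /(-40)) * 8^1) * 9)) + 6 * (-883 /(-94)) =12402514219 /9324612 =1330.08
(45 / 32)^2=2025 / 1024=1.98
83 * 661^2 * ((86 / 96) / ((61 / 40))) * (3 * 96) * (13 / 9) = 1621745890960 / 183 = 8861999404.15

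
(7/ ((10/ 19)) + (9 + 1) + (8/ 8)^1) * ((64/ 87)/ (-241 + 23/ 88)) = -228096/ 3071825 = -0.07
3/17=0.18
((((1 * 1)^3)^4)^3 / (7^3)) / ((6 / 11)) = 0.01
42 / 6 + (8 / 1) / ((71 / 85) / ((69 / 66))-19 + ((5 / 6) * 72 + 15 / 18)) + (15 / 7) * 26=220190683 / 3500539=62.90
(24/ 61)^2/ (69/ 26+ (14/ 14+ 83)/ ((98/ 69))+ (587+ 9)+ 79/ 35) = 74880/ 319287847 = 0.00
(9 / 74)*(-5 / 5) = -9 / 74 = -0.12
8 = 8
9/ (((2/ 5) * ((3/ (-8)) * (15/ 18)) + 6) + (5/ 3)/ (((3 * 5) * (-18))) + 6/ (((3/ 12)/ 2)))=5832/ 34907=0.17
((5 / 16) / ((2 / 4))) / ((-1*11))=-5 / 88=-0.06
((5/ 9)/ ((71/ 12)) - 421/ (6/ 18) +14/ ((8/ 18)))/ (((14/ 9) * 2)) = -1573737/ 3976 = -395.81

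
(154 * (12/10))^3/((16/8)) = 394444512/125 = 3155556.10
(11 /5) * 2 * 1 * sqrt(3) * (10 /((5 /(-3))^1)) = -45.73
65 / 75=13 / 15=0.87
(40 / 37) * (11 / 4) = 110 / 37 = 2.97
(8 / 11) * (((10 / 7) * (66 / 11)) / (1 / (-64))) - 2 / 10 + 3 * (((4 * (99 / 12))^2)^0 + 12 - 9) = -149057 / 385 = -387.16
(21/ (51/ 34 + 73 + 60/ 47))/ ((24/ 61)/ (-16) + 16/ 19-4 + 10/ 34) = -4575732/ 47690161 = -0.10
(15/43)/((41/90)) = 1350/1763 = 0.77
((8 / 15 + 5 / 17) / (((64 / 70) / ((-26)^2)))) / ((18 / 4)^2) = 249613 / 8262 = 30.21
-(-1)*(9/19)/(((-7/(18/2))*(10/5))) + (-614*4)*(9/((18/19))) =-6206393/266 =-23332.30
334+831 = 1165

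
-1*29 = -29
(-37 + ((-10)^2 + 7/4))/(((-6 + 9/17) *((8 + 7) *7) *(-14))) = 629/78120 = 0.01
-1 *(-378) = 378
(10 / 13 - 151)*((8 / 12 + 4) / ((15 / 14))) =-42532 / 65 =-654.34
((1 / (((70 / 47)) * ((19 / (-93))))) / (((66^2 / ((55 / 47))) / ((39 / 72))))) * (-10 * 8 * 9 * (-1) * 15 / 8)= -0.65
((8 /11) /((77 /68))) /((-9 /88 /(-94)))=409088 /693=590.31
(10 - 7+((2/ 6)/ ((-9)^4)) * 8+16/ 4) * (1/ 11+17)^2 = 2044.81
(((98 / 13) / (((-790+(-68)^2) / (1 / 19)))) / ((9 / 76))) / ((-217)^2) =4 / 215541729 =0.00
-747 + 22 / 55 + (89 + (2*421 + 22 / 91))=84012 / 455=184.64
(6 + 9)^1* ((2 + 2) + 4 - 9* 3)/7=-285/7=-40.71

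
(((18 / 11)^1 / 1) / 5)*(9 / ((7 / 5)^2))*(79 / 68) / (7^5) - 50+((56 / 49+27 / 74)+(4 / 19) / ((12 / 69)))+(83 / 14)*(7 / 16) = -154818592590807 / 3464441162336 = -44.69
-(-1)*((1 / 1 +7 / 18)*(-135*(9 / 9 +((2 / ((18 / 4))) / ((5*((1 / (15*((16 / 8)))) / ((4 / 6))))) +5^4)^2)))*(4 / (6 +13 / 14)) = -42525149.68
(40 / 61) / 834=20 / 25437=0.00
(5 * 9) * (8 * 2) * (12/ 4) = 2160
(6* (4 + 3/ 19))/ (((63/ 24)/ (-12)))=-114.05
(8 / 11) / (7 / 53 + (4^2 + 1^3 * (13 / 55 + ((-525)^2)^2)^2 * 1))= 116600 / 925285328230294596922517207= 0.00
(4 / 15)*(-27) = -36 / 5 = -7.20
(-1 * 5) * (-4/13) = 20/13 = 1.54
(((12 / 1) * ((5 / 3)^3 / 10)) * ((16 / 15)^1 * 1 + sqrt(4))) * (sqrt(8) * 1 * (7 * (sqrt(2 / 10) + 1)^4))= 10304 * sqrt(10) / 45 + 72128 * sqrt(2) / 135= 1479.68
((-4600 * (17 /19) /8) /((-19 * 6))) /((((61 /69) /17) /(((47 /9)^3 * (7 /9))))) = 2777698711025 /288959562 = 9612.76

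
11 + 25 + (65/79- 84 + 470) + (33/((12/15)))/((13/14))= 959723/2054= 467.25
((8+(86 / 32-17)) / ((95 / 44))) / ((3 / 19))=-1111 / 60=-18.52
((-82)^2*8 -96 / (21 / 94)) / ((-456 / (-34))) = 529176 / 133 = 3978.77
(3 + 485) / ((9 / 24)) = 3904 / 3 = 1301.33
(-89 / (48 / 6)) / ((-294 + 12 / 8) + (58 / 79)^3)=43880471 / 1152150364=0.04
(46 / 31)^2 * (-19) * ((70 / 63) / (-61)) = 402040 / 527589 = 0.76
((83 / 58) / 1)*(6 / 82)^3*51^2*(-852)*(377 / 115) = -32280121458 / 7925915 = -4072.73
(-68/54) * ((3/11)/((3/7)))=-238/297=-0.80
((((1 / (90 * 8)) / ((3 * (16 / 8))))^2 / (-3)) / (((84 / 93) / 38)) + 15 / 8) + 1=2253484211 / 783820800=2.87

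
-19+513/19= 8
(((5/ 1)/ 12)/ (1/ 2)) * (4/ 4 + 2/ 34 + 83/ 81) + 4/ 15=82741/ 41310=2.00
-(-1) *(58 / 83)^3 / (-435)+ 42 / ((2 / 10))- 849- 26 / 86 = -235776658754 / 368802615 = -639.30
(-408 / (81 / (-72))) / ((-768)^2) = 0.00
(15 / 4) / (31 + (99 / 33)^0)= 15 / 128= 0.12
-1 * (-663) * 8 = 5304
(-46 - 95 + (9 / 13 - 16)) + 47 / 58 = -117245 / 754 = -155.50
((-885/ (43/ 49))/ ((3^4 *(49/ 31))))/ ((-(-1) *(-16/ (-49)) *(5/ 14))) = -627347/ 9288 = -67.54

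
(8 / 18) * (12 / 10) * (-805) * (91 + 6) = -124936 / 3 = -41645.33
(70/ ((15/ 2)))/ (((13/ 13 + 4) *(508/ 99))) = 231/ 635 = 0.36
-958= -958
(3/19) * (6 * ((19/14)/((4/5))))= 45/28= 1.61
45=45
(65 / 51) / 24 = 0.05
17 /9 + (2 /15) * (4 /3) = 31 /15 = 2.07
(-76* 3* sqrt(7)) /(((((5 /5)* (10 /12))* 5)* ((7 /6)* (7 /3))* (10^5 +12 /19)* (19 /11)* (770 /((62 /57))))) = -3348* sqrt(7) /20365753625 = -0.00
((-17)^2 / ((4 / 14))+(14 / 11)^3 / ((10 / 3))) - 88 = 12300017 / 13310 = 924.12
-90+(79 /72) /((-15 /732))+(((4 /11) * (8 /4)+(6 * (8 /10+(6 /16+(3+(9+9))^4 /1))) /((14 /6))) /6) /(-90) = -889522093 /831600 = -1069.65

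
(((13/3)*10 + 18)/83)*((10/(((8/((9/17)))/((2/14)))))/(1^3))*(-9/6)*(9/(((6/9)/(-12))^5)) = 17601325920/9877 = 1782051.83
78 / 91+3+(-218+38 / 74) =-55330 / 259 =-213.63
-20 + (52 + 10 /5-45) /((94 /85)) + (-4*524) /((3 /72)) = -4729691 /94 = -50315.86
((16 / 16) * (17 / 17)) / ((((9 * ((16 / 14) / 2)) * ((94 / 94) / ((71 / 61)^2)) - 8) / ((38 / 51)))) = -670453 / 3782670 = -0.18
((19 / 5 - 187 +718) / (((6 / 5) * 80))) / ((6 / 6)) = 1337 / 240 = 5.57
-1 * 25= -25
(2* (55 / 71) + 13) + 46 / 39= 43553 / 2769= 15.73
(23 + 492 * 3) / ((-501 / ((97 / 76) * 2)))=-145403 / 19038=-7.64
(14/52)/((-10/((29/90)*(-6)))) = 203/3900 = 0.05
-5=-5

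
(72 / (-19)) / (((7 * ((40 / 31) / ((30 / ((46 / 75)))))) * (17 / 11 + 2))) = -230175 / 39767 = -5.79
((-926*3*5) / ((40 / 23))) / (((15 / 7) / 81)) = -6037983 / 20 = -301899.15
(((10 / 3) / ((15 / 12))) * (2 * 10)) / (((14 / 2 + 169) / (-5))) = -50 / 33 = -1.52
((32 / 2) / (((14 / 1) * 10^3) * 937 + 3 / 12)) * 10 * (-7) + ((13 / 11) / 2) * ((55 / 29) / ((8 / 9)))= 30694041865 / 24347008464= 1.26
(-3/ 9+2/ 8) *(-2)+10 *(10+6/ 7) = 4567/ 42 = 108.74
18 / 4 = 9 / 2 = 4.50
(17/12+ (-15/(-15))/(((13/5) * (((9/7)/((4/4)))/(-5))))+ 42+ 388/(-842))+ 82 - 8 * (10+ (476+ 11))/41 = 213945895/8078148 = 26.48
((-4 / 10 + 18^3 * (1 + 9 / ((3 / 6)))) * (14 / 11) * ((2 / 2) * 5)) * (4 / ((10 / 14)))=217182896 / 55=3948779.93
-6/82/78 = -1/1066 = -0.00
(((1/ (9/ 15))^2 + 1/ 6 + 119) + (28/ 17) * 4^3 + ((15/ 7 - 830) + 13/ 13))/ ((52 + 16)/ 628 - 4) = 154.05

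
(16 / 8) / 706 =1 / 353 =0.00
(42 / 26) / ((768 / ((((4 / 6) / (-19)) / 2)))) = -7 / 189696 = -0.00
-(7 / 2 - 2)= -3 / 2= -1.50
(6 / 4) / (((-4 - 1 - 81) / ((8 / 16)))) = -3 / 344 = -0.01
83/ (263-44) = 83/ 219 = 0.38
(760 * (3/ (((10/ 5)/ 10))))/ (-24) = -475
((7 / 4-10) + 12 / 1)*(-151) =-2265 / 4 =-566.25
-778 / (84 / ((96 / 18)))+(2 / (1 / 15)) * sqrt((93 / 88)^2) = -49043 / 2772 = -17.69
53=53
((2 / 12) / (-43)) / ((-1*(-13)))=-1 / 3354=-0.00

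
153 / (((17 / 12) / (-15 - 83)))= -10584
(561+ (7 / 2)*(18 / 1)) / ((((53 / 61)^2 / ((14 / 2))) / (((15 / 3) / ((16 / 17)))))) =86345805 / 2809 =30738.98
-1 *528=-528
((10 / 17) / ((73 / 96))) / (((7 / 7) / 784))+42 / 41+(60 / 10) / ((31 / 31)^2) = 31215648 / 50881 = 613.50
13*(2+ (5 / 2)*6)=221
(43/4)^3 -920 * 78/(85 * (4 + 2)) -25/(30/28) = 3519433/3264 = 1078.26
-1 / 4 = -0.25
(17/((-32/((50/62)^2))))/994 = -10625/30567488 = -0.00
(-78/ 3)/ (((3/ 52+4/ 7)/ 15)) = -619.91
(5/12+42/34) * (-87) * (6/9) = -95.81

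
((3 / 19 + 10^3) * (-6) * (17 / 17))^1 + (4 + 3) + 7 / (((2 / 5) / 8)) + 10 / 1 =-111035 / 19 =-5843.95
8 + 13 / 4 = 45 / 4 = 11.25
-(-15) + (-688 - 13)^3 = -344472086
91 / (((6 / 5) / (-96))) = -7280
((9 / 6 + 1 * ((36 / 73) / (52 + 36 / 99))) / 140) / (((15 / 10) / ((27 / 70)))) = 0.00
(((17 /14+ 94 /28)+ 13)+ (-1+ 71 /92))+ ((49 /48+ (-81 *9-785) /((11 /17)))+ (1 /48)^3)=-454676374037 /195858432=-2321.45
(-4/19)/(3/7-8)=28/1007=0.03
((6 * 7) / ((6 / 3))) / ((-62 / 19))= -6.44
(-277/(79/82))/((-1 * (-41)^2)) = 554/3239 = 0.17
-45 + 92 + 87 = 134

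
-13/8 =-1.62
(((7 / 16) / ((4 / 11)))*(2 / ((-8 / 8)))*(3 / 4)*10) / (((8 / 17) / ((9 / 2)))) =-176715 / 1024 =-172.57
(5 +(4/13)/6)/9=197/351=0.56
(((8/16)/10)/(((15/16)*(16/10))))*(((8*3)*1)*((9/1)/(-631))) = -36/3155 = -0.01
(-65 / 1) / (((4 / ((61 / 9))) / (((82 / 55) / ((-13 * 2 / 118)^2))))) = -8705981 / 2574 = -3382.28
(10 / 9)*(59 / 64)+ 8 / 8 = 583 / 288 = 2.02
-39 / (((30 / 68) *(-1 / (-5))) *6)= -221 / 3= -73.67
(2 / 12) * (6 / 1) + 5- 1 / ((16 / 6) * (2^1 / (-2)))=51 / 8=6.38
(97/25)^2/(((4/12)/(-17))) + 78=-431109/625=-689.77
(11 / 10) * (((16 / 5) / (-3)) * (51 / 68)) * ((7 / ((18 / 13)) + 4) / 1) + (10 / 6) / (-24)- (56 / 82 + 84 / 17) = -5713631 / 418200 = -13.66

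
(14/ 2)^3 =343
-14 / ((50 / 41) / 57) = -16359 / 25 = -654.36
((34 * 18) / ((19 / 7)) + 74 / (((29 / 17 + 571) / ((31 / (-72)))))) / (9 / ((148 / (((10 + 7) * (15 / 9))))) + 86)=55542712171 / 21614825448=2.57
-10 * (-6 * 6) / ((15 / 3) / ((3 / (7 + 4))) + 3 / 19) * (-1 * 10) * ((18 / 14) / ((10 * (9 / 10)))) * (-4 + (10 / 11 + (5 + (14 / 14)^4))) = -80.91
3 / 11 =0.27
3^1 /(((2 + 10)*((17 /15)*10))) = 3 /136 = 0.02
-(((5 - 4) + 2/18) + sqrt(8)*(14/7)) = -4*sqrt(2) - 10/9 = -6.77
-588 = -588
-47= -47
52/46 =26/23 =1.13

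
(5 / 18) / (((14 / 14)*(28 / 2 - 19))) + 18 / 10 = 157 / 90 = 1.74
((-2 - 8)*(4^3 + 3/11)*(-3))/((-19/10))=-212100/209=-1014.83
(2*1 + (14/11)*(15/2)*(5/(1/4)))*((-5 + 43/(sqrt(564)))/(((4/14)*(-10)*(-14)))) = -1061/44 + 45623*sqrt(141)/62040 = -15.38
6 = 6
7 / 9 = 0.78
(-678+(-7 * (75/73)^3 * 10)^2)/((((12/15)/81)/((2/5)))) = 31164349906111599/151334226289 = 205930.61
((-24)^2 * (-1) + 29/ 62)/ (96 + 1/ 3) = -6297/ 1054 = -5.97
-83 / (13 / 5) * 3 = -95.77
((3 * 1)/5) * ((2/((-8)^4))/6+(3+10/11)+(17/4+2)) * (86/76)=11809477/1712128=6.90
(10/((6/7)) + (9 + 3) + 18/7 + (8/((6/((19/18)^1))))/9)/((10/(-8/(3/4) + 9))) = -44897/10206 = -4.40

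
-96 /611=-0.16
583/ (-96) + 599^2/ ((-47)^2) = 33157049/ 212064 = 156.35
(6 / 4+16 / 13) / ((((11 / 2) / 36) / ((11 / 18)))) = 142 / 13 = 10.92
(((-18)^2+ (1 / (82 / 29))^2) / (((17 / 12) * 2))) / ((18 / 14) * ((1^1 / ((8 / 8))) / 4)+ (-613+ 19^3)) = 1794814 / 98000619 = 0.02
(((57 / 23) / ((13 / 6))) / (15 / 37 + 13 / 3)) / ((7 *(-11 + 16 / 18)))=-170829 / 50091769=-0.00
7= 7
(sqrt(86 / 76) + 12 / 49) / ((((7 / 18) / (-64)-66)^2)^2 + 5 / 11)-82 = -1477570510905017295907046 / 18019152574847516578619 + 9686627647488 * sqrt(1634) / 6987018345349037040689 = -82.00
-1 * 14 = -14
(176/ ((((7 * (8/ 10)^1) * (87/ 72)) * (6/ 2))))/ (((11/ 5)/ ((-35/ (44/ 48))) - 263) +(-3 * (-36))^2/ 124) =-16368000/ 319042079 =-0.05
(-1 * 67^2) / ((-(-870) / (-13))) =58357 / 870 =67.08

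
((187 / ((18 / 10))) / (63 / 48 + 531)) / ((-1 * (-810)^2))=-44 / 147917745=-0.00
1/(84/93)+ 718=20135/28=719.11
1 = 1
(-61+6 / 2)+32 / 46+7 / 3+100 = 3107 / 69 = 45.03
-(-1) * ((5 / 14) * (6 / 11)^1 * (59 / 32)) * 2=885 / 1232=0.72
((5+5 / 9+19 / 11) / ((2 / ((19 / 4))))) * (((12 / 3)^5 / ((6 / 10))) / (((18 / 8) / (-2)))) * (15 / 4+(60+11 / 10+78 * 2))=-15490171648 / 2673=-5795051.12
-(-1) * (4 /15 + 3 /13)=97 /195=0.50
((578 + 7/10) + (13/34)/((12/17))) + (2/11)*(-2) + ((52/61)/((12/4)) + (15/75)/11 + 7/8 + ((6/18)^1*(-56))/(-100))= 116802721/201300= 580.24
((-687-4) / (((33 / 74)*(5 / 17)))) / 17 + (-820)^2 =110894866 / 165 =672090.10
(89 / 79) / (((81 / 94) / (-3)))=-8366 / 2133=-3.92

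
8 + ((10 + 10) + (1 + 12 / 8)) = 61 / 2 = 30.50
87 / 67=1.30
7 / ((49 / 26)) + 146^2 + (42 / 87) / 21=12983720 / 609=21319.74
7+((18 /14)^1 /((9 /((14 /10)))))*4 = 39 /5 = 7.80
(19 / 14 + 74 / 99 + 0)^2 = 8508889 / 1920996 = 4.43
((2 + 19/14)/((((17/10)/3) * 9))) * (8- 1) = 235/51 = 4.61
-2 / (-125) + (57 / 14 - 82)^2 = 148785517 / 24500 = 6072.88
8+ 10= 18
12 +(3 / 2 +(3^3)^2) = 1485 / 2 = 742.50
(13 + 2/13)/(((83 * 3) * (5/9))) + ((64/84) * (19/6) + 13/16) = 18056249/5438160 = 3.32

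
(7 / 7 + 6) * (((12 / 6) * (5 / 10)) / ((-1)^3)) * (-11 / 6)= 77 / 6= 12.83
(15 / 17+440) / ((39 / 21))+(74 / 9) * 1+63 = 613846 / 1989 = 308.62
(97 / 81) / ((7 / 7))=97 / 81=1.20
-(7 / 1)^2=-49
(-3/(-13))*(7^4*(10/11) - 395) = 58995/143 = 412.55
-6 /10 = -3 /5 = -0.60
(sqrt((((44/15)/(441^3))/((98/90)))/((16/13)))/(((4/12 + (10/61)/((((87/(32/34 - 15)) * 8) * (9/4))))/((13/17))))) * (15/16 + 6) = 2552667 * sqrt(429)/20703304384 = 0.00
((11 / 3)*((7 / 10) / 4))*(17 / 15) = 1309 / 1800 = 0.73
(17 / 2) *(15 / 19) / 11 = 255 / 418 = 0.61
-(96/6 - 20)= 4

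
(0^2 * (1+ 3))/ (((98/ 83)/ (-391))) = 0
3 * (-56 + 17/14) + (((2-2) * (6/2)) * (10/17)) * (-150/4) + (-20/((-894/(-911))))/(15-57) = -3076531/18774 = -163.87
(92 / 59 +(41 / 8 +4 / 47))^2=22551929929 / 492129856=45.83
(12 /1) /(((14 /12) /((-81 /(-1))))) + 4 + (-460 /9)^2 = 1955860 /567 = 3449.49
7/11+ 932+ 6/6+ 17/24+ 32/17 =4201787/4488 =936.23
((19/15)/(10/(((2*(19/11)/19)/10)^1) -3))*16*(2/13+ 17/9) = 72656/959985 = 0.08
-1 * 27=-27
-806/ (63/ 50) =-40300/ 63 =-639.68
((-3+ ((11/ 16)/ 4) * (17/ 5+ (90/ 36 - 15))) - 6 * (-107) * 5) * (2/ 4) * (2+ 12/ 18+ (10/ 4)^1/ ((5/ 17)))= 17897.02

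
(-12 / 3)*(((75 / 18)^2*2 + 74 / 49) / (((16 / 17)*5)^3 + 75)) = -314009482 / 388289475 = -0.81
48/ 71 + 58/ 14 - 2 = 1401/ 497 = 2.82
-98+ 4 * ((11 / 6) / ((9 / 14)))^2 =-47726 / 729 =-65.47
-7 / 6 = -1.17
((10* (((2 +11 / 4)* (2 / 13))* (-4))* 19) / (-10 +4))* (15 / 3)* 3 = 18050 / 13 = 1388.46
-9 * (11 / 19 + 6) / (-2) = 1125 / 38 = 29.61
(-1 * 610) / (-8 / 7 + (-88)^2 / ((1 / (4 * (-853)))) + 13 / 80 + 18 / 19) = 6490400 / 281135698271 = 0.00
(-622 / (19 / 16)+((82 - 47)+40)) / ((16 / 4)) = -8527 / 76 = -112.20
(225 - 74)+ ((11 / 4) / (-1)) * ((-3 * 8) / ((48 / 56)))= 228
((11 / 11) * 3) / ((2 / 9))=27 / 2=13.50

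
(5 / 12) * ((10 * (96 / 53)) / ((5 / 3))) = 240 / 53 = 4.53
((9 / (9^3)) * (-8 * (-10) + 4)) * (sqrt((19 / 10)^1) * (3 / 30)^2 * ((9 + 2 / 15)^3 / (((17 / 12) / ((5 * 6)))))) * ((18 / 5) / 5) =143995768 * sqrt(190) / 11953125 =166.05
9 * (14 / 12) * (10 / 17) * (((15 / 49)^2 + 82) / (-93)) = -985535 / 180761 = -5.45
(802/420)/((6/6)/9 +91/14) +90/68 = 13431/8330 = 1.61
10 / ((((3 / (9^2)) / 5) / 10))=13500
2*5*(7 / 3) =70 / 3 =23.33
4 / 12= 1 / 3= 0.33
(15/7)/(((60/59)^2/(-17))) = -59177/1680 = -35.22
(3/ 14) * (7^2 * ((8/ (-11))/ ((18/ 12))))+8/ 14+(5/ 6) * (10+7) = 4457/ 462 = 9.65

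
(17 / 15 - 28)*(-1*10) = 806 / 3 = 268.67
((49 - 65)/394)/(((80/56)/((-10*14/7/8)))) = 14/197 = 0.07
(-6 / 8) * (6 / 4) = -9 / 8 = -1.12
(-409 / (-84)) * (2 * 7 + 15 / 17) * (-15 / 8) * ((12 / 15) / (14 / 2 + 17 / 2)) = -103477 / 14756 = -7.01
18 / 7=2.57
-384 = -384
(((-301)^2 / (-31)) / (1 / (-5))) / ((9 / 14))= 6342070 / 279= 22731.43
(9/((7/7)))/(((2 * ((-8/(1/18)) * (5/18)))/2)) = -9/40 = -0.22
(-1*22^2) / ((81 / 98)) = -47432 / 81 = -585.58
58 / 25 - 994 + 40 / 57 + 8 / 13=-18346472 / 18525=-990.36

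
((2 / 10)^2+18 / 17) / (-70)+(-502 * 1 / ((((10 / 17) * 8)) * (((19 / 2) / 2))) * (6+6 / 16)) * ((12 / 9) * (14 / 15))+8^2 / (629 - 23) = -5083203159 / 28545125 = -178.08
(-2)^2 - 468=-464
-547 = -547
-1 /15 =-0.07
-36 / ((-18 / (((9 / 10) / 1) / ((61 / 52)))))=468 / 305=1.53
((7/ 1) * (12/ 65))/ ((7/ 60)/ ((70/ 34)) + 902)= 5040/ 3518021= 0.00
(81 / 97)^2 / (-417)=-2187 / 1307851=-0.00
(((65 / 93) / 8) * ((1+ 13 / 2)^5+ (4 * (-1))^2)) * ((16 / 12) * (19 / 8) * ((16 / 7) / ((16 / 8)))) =938460445 / 124992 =7508.16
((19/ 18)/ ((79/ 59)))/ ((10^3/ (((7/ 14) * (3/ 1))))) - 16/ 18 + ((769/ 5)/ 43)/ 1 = 328847809/ 122292000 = 2.69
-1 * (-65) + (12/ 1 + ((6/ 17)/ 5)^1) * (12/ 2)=11681/ 85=137.42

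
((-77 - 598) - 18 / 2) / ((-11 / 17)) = 1057.09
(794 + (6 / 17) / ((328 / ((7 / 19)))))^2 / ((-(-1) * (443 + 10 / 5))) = 1769025850724521 / 1248684588880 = 1416.71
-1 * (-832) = 832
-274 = -274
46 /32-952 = -15209 /16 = -950.56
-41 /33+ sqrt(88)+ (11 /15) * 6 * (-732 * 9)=-4783093 /165+ 2 * sqrt(22)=-28979.06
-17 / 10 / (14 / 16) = -68 / 35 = -1.94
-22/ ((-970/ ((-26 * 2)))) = -572/ 485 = -1.18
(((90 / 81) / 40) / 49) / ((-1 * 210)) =-1 / 370440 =-0.00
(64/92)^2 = 256/529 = 0.48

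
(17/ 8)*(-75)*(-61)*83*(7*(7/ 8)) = 316310925/ 64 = 4942358.20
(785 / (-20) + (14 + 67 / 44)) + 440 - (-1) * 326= 8165 / 11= 742.27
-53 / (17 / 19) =-1007 / 17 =-59.24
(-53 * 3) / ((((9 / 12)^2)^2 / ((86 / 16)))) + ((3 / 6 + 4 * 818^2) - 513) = 144357253 / 54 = 2673282.46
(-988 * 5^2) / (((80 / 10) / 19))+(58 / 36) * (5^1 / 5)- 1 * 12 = -528056 / 9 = -58672.89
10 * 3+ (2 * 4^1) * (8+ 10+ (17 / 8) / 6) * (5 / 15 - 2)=-214.72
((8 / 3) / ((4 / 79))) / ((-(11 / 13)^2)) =-73.56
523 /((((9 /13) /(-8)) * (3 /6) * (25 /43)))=-4677712 /225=-20789.83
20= 20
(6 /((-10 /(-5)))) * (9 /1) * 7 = 189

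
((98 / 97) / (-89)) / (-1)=98 / 8633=0.01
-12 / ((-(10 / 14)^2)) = 23.52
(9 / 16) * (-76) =-171 / 4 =-42.75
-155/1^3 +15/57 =-2940/19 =-154.74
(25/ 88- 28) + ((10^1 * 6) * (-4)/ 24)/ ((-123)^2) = -36900511/ 1331352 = -27.72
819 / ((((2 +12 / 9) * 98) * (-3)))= -0.84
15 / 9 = 5 / 3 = 1.67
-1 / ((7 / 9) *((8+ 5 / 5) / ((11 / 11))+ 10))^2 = -81 / 17689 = -0.00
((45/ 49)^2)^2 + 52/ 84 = 23007934/ 17294403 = 1.33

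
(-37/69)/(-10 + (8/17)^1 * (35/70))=629/11454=0.05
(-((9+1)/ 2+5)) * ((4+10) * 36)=-5040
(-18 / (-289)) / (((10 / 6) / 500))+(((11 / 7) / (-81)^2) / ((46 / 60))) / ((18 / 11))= 18.69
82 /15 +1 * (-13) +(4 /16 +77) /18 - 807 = -810.24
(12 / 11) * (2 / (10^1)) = 12 / 55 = 0.22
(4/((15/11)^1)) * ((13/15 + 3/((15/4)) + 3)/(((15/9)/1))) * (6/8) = 154/25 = 6.16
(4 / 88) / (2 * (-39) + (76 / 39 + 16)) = -39 / 51524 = -0.00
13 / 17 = 0.76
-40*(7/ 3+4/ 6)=-120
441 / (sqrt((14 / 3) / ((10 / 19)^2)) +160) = 10584000 / 3837473- 41895 * sqrt(42) / 3837473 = 2.69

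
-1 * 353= -353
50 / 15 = 3.33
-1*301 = -301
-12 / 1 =-12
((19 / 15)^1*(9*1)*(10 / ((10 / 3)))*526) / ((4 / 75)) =674595 / 2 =337297.50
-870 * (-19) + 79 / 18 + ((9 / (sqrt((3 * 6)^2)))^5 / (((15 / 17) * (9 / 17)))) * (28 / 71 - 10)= 2535615331 / 153360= 16533.75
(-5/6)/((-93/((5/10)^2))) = 5/2232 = 0.00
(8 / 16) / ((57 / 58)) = 29 / 57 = 0.51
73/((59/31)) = 2263/59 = 38.36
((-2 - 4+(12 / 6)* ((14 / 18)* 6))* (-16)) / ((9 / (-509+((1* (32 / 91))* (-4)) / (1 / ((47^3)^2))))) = 220758337348960 / 2457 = 89848733149.76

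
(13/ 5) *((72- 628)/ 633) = -7228/ 3165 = -2.28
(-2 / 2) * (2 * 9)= -18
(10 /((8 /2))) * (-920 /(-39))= 2300 /39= 58.97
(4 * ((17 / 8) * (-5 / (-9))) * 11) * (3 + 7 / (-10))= 4301 / 36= 119.47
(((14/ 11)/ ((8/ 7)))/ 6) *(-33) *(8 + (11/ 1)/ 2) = -1323/ 16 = -82.69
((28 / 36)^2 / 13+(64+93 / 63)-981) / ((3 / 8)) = -53983864 / 22113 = -2441.27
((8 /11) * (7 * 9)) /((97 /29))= 14616 /1067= 13.70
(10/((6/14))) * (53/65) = 742/39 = 19.03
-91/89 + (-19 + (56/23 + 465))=915853/2047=447.41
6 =6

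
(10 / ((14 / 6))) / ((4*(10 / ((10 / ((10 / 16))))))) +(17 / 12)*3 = 167 / 28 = 5.96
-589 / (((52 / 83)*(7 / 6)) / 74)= -5426457 / 91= -59631.40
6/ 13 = 0.46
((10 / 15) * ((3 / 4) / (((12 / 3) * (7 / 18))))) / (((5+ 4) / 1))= 1 / 28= 0.04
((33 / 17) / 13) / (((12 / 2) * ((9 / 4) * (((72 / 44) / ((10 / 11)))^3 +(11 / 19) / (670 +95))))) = 26125 / 13776607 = 0.00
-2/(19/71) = -142/19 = -7.47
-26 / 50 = -13 / 25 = -0.52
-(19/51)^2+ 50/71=104419/184671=0.57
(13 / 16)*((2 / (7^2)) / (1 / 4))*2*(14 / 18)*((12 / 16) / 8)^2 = 13 / 7168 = 0.00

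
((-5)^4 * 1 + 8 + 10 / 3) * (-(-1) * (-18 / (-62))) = 5727 / 31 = 184.74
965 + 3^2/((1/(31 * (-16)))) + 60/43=-150397/43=-3497.60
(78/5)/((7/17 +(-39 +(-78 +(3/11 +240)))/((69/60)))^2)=1442890878/1070970108605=0.00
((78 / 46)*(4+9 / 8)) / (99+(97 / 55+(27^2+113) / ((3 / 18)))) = 87945 / 52145968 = 0.00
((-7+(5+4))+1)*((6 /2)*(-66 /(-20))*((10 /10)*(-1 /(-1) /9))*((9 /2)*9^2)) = 24057 /20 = 1202.85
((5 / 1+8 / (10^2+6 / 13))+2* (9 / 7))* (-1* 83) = -2902759 / 4571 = -635.04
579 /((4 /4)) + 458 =1037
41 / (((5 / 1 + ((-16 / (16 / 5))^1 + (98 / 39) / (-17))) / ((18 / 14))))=-244647 / 686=-356.63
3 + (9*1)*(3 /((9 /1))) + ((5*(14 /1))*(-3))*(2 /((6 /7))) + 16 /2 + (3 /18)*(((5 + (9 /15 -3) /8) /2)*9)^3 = 17612989 /16000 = 1100.81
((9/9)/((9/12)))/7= 4/21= 0.19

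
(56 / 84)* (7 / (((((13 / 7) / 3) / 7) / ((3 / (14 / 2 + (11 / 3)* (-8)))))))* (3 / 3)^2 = -6174 / 871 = -7.09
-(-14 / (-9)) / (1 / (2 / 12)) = -7 / 27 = -0.26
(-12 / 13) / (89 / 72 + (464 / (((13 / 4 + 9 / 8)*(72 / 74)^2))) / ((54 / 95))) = -1469664 / 315764761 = -0.00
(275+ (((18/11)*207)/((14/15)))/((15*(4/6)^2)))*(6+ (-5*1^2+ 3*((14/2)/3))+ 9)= 1724939/308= 5600.45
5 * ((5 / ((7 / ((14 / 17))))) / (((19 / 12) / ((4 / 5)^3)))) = 1536 / 1615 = 0.95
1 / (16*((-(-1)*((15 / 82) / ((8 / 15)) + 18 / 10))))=205 / 7029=0.03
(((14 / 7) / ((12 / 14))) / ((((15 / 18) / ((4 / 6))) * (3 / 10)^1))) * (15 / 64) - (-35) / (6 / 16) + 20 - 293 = -4277 / 24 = -178.21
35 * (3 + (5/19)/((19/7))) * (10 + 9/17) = 7004270/6137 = 1141.32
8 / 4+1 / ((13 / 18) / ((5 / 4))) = 97 / 26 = 3.73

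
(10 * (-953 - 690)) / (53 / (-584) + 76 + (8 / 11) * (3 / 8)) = -105546320 / 489393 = -215.67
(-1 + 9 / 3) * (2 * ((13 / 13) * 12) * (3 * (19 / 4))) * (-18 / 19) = -648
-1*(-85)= 85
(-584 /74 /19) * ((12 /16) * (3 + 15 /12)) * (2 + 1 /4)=-33507 /11248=-2.98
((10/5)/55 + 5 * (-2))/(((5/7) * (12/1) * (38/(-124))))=59458/15675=3.79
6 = 6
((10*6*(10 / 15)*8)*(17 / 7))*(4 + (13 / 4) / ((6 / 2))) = 82960 / 21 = 3950.48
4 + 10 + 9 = 23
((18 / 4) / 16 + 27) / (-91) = -873 / 2912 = -0.30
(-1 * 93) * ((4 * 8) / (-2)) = 1488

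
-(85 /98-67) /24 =6481 /2352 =2.76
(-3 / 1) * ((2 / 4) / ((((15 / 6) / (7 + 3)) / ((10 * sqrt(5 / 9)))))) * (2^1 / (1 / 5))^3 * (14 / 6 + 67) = -4160000 * sqrt(5) / 3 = -3100680.93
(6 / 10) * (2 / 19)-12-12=-2274 / 95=-23.94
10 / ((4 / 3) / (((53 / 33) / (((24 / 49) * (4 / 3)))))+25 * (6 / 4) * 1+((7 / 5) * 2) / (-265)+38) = 1298500 / 9872703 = 0.13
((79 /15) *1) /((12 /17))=1343 /180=7.46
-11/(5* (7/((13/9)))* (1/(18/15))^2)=-572/875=-0.65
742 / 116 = 371 / 58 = 6.40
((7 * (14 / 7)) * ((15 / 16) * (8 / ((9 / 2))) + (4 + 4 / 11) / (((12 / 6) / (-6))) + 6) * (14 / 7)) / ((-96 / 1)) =1253 / 792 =1.58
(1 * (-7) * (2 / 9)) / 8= -7 / 36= -0.19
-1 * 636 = -636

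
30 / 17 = 1.76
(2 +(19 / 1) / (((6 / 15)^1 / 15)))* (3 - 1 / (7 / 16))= 7145 / 14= 510.36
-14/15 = -0.93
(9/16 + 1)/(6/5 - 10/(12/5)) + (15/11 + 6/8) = 12429/7832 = 1.59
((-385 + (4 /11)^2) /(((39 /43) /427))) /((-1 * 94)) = 285017803 /147862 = 1927.59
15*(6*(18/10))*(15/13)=2430/13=186.92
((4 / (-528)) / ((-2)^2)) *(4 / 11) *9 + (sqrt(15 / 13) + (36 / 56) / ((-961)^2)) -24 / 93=-826847027 / 3128889148 + sqrt(195) / 13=0.81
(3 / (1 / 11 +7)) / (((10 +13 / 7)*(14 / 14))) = 77 / 2158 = 0.04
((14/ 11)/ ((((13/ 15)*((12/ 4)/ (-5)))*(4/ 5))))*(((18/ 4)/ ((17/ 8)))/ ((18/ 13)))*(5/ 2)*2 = -4375/ 187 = -23.40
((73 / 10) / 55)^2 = 5329 / 302500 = 0.02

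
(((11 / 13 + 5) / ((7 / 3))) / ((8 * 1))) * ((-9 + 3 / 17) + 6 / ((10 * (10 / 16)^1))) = -95247 / 38675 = -2.46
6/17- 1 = -0.65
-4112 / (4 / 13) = -13364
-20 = -20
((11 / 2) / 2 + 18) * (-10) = -415 / 2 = -207.50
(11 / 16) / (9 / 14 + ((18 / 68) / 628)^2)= 2194056788 / 2051586135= 1.07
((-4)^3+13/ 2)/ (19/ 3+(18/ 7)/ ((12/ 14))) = -345/ 56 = -6.16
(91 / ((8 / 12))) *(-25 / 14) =-975 / 4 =-243.75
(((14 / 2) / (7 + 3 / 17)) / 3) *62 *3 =3689 / 61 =60.48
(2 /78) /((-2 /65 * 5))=-1 /6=-0.17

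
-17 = -17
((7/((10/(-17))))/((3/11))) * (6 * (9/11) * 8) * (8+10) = -154224/5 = -30844.80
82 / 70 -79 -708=-27504 / 35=-785.83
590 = 590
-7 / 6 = -1.17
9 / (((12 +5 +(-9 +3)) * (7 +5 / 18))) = 162 / 1441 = 0.11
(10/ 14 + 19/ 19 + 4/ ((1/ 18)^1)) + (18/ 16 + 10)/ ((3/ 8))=2171/ 21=103.38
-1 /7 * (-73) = 73 /7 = 10.43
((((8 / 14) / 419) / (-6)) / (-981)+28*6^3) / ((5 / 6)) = 104410482628 / 14386365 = 7257.60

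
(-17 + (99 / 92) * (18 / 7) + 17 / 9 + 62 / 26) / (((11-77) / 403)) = 11631541 / 191268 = 60.81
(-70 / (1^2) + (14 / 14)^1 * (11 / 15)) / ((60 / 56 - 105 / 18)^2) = -152733 / 50000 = -3.05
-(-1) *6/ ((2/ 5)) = 15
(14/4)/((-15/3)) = -7/10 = -0.70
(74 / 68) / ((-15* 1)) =-37 / 510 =-0.07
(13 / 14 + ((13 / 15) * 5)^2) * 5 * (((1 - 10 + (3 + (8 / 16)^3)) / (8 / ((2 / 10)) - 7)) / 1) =-583505 / 33264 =-17.54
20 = 20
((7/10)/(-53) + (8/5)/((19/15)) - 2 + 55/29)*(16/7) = 2678504/1022105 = 2.62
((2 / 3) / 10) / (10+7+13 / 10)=2 / 549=0.00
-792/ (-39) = 264/ 13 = 20.31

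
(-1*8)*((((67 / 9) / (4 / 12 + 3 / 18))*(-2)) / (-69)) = -2144 / 621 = -3.45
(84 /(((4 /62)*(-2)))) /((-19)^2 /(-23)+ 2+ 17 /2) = 29946 /239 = 125.30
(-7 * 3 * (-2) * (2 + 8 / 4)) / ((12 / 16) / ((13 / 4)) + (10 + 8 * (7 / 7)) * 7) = 728 / 547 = 1.33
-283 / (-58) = 283 / 58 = 4.88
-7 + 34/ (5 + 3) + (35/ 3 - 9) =-1/ 12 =-0.08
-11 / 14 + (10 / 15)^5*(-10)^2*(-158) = -7081073 / 3402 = -2081.44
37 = 37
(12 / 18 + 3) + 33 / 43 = 572 / 129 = 4.43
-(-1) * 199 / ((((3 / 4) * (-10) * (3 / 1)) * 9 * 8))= -0.12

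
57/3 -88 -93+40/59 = -9518/59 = -161.32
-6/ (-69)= 2/ 23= 0.09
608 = 608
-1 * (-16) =16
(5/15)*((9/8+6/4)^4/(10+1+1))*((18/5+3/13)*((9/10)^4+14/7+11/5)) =261289307601/10649600000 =24.54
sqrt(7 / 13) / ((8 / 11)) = 11 * sqrt(91) / 104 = 1.01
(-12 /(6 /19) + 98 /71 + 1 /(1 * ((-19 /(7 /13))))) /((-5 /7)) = 4498879 /87685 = 51.31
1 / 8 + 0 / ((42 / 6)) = 1 / 8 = 0.12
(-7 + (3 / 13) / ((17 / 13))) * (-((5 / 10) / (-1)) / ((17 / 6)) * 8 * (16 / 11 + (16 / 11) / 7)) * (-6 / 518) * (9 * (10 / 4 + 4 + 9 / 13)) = 4810752 / 400673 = 12.01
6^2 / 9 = 4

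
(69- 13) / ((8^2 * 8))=7 / 64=0.11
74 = 74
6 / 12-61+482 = 843 / 2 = 421.50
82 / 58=1.41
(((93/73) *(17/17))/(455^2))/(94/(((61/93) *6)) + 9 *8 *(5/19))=107787/750245971475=0.00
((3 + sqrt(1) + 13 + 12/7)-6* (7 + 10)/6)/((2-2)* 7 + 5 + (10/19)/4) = 152/455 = 0.33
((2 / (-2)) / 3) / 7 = -1 / 21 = -0.05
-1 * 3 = -3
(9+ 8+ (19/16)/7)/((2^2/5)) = 9615/448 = 21.46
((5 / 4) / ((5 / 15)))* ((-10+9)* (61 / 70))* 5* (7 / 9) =-305 / 24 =-12.71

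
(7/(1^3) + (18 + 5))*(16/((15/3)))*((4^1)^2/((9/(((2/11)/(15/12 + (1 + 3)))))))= 4096/693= 5.91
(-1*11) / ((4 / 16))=-44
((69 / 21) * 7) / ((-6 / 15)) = -57.50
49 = 49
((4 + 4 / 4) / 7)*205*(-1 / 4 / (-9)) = 1025 / 252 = 4.07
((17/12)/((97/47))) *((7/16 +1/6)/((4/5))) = 115855/223488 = 0.52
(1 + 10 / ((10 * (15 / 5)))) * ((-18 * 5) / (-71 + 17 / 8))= 960 / 551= 1.74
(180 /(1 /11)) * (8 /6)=2640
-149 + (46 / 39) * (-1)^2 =-5765 / 39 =-147.82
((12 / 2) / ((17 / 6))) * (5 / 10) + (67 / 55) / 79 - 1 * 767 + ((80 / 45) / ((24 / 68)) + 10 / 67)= -101651365324 / 133621785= -760.74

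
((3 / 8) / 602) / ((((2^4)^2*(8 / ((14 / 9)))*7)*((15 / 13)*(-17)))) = -13 / 3772661760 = -0.00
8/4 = 2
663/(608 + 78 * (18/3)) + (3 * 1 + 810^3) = 571830519891/1076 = 531441003.62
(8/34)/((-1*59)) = -4/1003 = -0.00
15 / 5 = 3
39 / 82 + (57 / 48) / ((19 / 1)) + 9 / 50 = 11777 / 16400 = 0.72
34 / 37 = 0.92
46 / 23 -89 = -87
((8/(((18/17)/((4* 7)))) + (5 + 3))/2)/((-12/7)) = -1729/27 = -64.04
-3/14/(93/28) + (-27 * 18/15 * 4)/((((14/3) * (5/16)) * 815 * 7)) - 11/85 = -110229829/526143625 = -0.21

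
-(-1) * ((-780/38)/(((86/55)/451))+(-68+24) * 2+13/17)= -83440186/13889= -6007.65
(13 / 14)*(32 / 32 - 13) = -78 / 7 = -11.14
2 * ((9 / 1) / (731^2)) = 18 / 534361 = 0.00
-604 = -604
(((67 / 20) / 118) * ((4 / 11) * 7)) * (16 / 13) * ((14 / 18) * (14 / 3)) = 367696 / 1138995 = 0.32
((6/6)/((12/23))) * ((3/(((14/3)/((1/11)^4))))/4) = 69/3279584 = 0.00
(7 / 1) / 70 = 1 / 10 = 0.10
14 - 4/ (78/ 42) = 154/ 13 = 11.85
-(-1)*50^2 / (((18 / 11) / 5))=7638.89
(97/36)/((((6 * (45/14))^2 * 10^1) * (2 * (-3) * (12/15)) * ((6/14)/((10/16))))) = -33271/151165440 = -0.00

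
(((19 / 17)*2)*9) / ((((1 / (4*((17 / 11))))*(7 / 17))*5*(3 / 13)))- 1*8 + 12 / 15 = 98004 / 385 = 254.56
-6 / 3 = -2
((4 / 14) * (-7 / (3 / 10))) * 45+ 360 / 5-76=-304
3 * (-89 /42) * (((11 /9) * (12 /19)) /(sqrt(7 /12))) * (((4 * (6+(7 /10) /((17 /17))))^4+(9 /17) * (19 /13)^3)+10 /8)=-15718896122858533 * sqrt(21) /21732449375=-3314538.09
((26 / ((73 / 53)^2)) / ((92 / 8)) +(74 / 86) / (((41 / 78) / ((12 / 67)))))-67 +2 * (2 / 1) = -890598967669 / 14477736607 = -61.52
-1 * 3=-3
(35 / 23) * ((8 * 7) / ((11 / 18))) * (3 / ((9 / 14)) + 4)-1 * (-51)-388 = 220499 / 253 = 871.54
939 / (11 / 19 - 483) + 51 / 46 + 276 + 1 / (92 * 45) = 275.16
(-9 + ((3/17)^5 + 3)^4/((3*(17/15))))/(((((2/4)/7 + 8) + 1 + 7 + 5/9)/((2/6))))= 43031602058368738429682387334/144747601547753295385333019615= 0.30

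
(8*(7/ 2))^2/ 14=56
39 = 39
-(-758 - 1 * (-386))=372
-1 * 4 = -4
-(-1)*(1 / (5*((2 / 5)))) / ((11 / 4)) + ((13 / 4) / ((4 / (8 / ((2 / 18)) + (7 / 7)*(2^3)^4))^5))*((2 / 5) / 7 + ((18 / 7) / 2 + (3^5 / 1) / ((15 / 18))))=450262313347726940702 / 385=1169512502201888157.67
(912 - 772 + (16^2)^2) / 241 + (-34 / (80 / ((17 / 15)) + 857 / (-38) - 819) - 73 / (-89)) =273.38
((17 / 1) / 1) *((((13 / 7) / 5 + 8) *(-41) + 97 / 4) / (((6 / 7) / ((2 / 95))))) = -759169 / 5700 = -133.19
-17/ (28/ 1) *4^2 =-68/ 7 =-9.71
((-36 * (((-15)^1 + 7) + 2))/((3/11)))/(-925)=-792/925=-0.86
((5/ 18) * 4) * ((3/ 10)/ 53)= 1/ 159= 0.01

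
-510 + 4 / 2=-508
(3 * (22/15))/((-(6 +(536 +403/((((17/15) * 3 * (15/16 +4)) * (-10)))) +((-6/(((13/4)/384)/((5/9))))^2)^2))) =-421931653/2307256483155306505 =-0.00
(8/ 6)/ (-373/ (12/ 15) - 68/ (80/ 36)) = -80/ 29811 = -0.00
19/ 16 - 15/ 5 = -29/ 16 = -1.81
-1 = -1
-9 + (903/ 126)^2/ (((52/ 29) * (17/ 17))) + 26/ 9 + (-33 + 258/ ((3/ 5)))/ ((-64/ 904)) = -10455293/ 1872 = -5585.09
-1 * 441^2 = -194481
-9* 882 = -7938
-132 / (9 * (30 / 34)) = -748 / 45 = -16.62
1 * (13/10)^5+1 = 471293/100000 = 4.71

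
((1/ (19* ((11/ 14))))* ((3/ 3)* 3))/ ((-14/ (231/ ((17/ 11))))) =-693/ 323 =-2.15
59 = 59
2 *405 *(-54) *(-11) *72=34642080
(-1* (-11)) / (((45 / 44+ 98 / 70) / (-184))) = -445280 / 533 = -835.42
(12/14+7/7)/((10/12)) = 78/35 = 2.23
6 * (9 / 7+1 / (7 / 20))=174 / 7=24.86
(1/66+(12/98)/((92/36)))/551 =4691/40984482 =0.00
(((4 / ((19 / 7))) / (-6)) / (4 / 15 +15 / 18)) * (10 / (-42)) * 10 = 1000 / 1881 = 0.53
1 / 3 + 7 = 22 / 3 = 7.33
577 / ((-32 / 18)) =-5193 / 16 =-324.56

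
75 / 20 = 15 / 4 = 3.75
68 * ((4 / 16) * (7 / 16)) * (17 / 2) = 2023 / 32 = 63.22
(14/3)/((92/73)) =511/138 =3.70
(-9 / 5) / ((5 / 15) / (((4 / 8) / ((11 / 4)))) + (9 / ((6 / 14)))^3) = -54 / 277885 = -0.00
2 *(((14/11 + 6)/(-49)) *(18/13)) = -2880/7007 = -0.41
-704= -704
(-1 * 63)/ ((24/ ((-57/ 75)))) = 2.00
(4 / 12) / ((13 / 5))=5 / 39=0.13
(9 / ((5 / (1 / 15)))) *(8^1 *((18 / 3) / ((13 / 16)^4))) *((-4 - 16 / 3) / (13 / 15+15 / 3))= -33030144 / 1570855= -21.03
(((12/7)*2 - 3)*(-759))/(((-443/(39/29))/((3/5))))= 266409/449645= 0.59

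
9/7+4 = 5.29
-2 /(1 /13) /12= -2.17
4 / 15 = 0.27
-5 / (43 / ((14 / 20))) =-7 / 86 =-0.08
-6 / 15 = -2 / 5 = -0.40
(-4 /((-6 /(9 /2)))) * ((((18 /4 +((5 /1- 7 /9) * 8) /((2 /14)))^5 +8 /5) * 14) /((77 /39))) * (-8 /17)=-99737956853374369777 /12269070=-8129218991608.52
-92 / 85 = -1.08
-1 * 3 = -3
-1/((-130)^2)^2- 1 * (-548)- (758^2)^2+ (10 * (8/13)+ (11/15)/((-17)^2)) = -81746530345416843218867/247623870000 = -330123789541.84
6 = 6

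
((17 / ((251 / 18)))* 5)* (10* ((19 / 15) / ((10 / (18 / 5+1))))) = 44574 / 1255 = 35.52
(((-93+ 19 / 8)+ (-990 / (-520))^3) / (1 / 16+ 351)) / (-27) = 11772301 / 1332779292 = 0.01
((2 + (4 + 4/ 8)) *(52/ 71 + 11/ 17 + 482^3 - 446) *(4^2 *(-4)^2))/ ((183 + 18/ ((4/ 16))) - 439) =-28113181432752/ 27761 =-1012686194.04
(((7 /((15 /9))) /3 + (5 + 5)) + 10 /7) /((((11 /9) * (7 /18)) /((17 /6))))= 206091 /2695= 76.47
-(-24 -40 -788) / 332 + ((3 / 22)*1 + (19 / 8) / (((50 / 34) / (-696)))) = -51189051 / 45650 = -1121.34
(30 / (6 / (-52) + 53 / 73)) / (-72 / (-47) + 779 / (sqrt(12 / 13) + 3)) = 2062799544*sqrt(39) / 215120354285 + 768313615212 / 4087286731415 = 0.25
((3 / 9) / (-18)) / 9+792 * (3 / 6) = 192455 / 486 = 396.00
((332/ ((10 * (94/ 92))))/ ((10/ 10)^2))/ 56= 1909/ 3290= 0.58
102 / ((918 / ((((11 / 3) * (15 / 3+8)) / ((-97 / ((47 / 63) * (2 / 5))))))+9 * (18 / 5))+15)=-571285 / 34796383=-0.02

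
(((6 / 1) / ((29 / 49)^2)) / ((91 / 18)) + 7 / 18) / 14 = 106189 / 393588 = 0.27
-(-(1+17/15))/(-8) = -4/15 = -0.27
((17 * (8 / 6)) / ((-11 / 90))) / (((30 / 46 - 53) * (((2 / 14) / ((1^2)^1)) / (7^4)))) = 28163730 / 473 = 59542.77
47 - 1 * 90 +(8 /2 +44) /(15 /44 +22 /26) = -1741 /679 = -2.56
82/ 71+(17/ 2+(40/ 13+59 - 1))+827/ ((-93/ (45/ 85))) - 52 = 13643207/ 972842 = 14.02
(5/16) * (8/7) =5/14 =0.36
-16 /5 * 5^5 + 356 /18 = -89822 /9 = -9980.22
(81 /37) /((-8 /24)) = -243 /37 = -6.57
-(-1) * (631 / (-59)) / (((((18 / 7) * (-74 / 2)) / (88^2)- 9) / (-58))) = -991952192 / 14411871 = -68.83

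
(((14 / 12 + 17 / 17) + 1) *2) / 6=19 / 18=1.06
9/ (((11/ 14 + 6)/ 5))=126/ 19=6.63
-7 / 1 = -7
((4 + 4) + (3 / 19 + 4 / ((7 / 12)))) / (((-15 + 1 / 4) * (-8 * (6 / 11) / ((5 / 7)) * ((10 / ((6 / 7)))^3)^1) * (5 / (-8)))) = -395406 / 2355080875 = -0.00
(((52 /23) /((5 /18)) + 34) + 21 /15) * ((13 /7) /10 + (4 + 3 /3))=1817541 /8050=225.78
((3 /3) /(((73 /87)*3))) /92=29 /6716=0.00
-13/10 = -1.30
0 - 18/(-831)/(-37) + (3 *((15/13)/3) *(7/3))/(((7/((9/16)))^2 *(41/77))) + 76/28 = 26884539737/9789188864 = 2.75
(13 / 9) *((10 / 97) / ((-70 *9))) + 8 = 439979 / 54999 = 8.00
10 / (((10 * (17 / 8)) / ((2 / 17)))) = 16 / 289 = 0.06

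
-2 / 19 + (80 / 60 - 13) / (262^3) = -107909033 / 1025129496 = -0.11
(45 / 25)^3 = 729 / 125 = 5.83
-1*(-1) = 1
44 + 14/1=58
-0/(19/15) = 0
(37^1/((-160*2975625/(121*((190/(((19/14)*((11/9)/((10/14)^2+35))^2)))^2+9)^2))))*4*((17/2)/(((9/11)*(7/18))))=-40444752396051190999030761056009832560541/206363852399138836325000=-195987581768075039.02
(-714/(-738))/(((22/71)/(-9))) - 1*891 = -829029/902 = -919.10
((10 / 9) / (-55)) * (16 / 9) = -32 / 891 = -0.04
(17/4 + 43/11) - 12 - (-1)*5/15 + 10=857/132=6.49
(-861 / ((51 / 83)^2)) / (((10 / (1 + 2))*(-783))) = 1977143 / 2262870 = 0.87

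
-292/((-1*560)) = 73/140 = 0.52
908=908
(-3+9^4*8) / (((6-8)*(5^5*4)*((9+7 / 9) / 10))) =-94473 / 44000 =-2.15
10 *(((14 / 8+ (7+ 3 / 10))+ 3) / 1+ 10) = 220.50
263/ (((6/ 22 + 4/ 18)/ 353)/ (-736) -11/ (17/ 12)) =-33.87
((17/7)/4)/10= 17/280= 0.06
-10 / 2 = -5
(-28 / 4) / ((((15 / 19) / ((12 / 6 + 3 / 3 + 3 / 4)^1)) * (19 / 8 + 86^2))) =-266 / 59187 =-0.00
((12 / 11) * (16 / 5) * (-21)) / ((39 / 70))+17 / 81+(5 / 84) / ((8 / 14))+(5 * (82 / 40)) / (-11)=-24500027 / 185328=-132.20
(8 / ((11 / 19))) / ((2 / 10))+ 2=782 / 11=71.09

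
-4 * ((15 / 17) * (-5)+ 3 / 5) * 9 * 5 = 11664 / 17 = 686.12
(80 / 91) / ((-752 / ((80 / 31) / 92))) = -100 / 3049501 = -0.00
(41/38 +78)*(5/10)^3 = 3005/304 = 9.88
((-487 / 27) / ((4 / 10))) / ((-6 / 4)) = 2435 / 81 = 30.06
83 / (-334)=-83 / 334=-0.25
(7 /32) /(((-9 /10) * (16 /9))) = -0.14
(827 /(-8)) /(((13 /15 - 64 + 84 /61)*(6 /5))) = 1261175 /904112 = 1.39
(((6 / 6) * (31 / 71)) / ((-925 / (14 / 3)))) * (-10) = 868 / 39405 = 0.02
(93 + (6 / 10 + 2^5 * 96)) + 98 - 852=12058 / 5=2411.60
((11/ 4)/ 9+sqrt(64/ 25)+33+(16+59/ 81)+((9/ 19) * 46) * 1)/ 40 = 2259973/ 1231200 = 1.84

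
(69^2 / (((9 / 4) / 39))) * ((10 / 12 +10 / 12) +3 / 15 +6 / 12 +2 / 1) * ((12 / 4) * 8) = 8648515.20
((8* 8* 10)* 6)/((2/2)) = 3840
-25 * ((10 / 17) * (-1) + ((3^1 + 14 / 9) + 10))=-349.18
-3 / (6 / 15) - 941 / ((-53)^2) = -44017 / 5618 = -7.83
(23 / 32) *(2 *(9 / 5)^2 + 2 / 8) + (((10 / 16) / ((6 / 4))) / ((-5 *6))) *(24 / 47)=2179339 / 451200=4.83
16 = 16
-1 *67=-67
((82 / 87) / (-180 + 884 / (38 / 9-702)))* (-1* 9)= 128740 / 2751027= 0.05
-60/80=-0.75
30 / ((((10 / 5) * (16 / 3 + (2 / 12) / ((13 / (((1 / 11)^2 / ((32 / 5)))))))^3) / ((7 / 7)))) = 5101478893322240 / 51594696634079853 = 0.10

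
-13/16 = -0.81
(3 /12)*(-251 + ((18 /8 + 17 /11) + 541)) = 73.45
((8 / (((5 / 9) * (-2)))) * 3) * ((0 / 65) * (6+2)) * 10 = 0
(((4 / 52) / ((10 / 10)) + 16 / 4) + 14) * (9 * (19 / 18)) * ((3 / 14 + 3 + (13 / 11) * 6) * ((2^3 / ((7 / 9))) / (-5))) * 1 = -25509438 / 7007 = -3640.56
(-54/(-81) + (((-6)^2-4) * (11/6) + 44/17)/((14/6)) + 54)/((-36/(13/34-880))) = 11999353/6069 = 1977.15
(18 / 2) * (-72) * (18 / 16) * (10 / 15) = -486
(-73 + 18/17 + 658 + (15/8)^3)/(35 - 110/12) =499203/21760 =22.94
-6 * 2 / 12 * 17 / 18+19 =325 / 18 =18.06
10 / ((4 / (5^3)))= 625 / 2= 312.50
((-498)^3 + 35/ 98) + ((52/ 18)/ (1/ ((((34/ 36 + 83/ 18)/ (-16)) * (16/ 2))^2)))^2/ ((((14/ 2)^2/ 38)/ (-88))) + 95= -6434103577342111/ 52081218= -123539806.18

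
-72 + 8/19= -1360/19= -71.58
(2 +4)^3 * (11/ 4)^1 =594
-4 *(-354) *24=33984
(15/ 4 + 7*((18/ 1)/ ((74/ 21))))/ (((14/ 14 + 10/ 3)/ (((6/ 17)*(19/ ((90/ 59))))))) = 6554487/ 163540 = 40.08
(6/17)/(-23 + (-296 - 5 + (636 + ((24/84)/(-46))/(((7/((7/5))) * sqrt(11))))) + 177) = 2415 * sqrt(11)/14488422093329 + 10457179425/14488422093329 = 0.00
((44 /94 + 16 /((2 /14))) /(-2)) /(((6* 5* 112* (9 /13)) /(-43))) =492479 /473760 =1.04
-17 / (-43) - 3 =-112 / 43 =-2.60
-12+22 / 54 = -313 / 27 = -11.59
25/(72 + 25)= 25/97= 0.26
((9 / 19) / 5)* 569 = 5121 / 95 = 53.91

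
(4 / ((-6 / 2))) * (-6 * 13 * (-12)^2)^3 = 1889339572224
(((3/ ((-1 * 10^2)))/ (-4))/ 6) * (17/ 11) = 0.00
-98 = -98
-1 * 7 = -7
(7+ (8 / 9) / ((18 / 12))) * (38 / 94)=3895 / 1269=3.07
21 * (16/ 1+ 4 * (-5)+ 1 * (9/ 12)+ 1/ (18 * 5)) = -4081/ 60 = -68.02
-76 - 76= -152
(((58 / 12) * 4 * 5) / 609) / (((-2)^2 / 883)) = 4415 / 126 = 35.04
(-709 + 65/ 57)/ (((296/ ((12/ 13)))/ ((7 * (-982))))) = 138676076/ 9139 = 15174.10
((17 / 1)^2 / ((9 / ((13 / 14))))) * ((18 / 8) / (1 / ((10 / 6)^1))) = 18785 / 168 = 111.82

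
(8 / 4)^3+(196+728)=932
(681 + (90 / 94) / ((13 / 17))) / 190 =3.59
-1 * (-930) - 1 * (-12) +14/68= 32035/34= 942.21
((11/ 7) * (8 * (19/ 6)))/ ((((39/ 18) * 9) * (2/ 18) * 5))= 1672/ 455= 3.67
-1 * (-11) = 11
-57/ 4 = -14.25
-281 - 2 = -283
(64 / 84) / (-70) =-8 / 735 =-0.01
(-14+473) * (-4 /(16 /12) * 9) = -12393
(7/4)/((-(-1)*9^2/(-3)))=-7/108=-0.06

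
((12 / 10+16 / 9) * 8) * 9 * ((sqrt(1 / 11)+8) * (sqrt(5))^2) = 1072 * sqrt(11) / 11+8576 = 8899.22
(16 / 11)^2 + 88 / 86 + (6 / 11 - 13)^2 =823399 / 5203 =158.25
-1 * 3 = -3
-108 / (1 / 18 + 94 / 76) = -18468 / 221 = -83.57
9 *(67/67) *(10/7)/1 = 90/7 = 12.86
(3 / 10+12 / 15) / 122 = 11 / 1220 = 0.01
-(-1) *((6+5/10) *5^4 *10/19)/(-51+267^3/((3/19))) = 0.00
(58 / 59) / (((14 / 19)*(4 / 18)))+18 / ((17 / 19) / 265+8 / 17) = 491269377 / 11169998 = 43.98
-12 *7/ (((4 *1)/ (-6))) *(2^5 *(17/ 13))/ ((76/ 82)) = 1405152/ 247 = 5688.87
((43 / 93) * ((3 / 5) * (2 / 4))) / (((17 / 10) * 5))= 43 / 2635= 0.02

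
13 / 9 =1.44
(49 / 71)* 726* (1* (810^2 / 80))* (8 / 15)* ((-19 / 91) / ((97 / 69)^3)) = -164701.44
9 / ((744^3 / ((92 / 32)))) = 23 / 366071808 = 0.00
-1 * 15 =-15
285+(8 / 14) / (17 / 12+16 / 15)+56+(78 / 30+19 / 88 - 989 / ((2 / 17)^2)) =-32634353733 / 458920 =-71111.20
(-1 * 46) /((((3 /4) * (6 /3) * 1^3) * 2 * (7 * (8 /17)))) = -391 /84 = -4.65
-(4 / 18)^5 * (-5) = 160 / 59049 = 0.00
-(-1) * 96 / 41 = 96 / 41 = 2.34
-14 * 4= -56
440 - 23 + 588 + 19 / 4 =4039 / 4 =1009.75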